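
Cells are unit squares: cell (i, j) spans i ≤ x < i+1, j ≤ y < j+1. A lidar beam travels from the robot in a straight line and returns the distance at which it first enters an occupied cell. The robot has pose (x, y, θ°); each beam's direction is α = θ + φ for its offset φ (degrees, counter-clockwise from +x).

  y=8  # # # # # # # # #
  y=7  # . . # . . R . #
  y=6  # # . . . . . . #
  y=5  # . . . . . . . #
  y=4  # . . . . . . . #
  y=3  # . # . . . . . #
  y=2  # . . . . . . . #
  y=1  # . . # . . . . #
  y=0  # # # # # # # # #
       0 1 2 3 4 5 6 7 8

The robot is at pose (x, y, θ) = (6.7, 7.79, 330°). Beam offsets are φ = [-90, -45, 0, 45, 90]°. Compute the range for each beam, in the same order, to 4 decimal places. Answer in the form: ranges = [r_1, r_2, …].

beam 1: φ=-90°, α=240°
  cosα=-0.5000 sinα=-0.8660 | (6,7) | tMaxX 1.4000 tMaxY 0.9122 | tΔX 2.0000 tΔY 1.1547
    t=0.9122 [y] (6,6)
    t=1.4000 [x] (5,6)
    t=2.0669 [y] (5,5)
    t=3.2216 [y] (5,4)
    t=3.4000 [x] (4,4)
    t=4.3763 [y] (4,3)
    t=5.4000 [x] (3,3)
    t=5.5310 [y] (3,2)
    t=6.6857 [y] (3,1) — stop
  → r_1 = 6.6857
beam 2: φ=-45°, α=285°
  cosα=0.2588 sinα=-0.9659 | (6,7) | tMaxX 1.1591 tMaxY 0.8179 | tΔX 3.8637 tΔY 1.0353
    t=0.8179 [y] (6,6)
    t=1.1591 [x] (7,6)
    t=1.8531 [y] (7,5)
    t=2.8884 [y] (7,4)
    t=3.9237 [y] (7,3)
    t=4.9590 [y] (7,2)
    t=5.0228 [x] (8,2) — stop
  → r_2 = 5.0228
beam 3: φ=0°, α=330°
  cosα=0.8660 sinα=-0.5000 | (6,7) | tMaxX 0.3464 tMaxY 1.5800 | tΔX 1.1547 tΔY 2.0000
    t=0.3464 [x] (7,7)
    t=1.5011 [x] (8,7) — stop
  → r_3 = 1.5011
beam 4: φ=45°, α=15°
  cosα=0.9659 sinα=0.2588 | (6,7) | tMaxX 0.3106 tMaxY 0.8114 | tΔX 1.0353 tΔY 3.8637
    t=0.3106 [x] (7,7)
    t=0.8114 [y] (7,8) — stop
  → r_4 = 0.8114
beam 5: φ=90°, α=60°
  cosα=0.5000 sinα=0.8660 | (6,7) | tMaxX 0.6000 tMaxY 0.2425 | tΔX 2.0000 tΔY 1.1547
    t=0.2425 [y] (6,8) — stop
  → r_5 = 0.2425

ranges = [6.6857, 5.0228, 1.5011, 0.8114, 0.2425]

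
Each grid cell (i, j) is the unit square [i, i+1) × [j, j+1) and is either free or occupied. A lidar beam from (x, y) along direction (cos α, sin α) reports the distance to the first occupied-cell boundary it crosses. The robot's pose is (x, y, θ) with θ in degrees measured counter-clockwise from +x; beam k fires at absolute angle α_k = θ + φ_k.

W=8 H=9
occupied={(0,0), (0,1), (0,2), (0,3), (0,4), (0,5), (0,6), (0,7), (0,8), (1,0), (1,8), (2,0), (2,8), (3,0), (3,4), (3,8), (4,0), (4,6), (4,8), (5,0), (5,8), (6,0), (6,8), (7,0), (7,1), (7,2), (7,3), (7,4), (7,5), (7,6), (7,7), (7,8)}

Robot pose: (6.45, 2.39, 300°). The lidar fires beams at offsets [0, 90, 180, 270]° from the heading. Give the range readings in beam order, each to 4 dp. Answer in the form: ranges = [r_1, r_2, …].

ranges = [1.1000, 0.6351, 4.1685, 2.7800]

beam 1: φ=0°, α=300°
  d=(0.5000,-0.8660)  start (6,2)  tX=1.1000 tY=0.4503  stride 1/|dx|=2.0000 1/|dy|=1.1547
    cross y-line → (6,1), t=0.4503
    cross x-line → (7,1), t=1.1000 (wall)
  → r_1 = 1.1000
beam 2: φ=90°, α=30°
  d=(0.8660,0.5000)  start (6,2)  tX=0.6351 tY=1.2200  stride 1/|dx|=1.1547 1/|dy|=2.0000
    cross x-line → (7,2), t=0.6351 (wall)
  → r_2 = 0.6351
beam 3: φ=180°, α=120°
  d=(-0.5000,0.8660)  start (6,2)  tX=0.9000 tY=0.7044  stride 1/|dx|=2.0000 1/|dy|=1.1547
    cross y-line → (6,3), t=0.7044
    cross x-line → (5,3), t=0.9000
    cross y-line → (5,4), t=1.8591
    cross x-line → (4,4), t=2.9000
    cross y-line → (4,5), t=3.0138
    cross y-line → (4,6), t=4.1685 (wall)
  → r_3 = 4.1685
beam 4: φ=270°, α=210°
  d=(-0.8660,-0.5000)  start (6,2)  tX=0.5196 tY=0.7800  stride 1/|dx|=1.1547 1/|dy|=2.0000
    cross x-line → (5,2), t=0.5196
    cross y-line → (5,1), t=0.7800
    cross x-line → (4,1), t=1.6743
    cross y-line → (4,0), t=2.7800 (wall)
  → r_4 = 2.7800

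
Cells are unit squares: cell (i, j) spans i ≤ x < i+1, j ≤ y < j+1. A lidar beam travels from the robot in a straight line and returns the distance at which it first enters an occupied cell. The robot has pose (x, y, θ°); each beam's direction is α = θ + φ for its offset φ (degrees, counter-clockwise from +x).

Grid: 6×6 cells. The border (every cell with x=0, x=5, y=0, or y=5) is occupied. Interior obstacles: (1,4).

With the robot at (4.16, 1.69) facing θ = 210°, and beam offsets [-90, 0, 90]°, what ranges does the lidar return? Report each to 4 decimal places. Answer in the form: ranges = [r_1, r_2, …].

beam 1: φ=-90°, α=120°
  dir = (cos 120°, sin 120°) = (-0.5000, 0.8660); from cell (4,1)
  next x-line at t=0.3200, next y-line at t=0.3580; Δt_x=2.0000, Δt_y=1.1547
    x: enter (3,1) at t=0.3200
    y: enter (3,2) at t=0.3580
    y: enter (3,3) at t=1.5127
    x: enter (2,3) at t=2.3200
    y: enter (2,4) at t=2.6674
    y: enter (2,5) at t=3.8221 ← occupied
  → r_1 = 3.8221
beam 2: φ=0°, α=210°
  dir = (cos 210°, sin 210°) = (-0.8660, -0.5000); from cell (4,1)
  next x-line at t=0.1848, next y-line at t=1.3800; Δt_x=1.1547, Δt_y=2.0000
    x: enter (3,1) at t=0.1848
    x: enter (2,1) at t=1.3395
    y: enter (2,0) at t=1.3800 ← occupied
  → r_2 = 1.3800
beam 3: φ=90°, α=300°
  dir = (cos 300°, sin 300°) = (0.5000, -0.8660); from cell (4,1)
  next x-line at t=1.6800, next y-line at t=0.7967; Δt_x=2.0000, Δt_y=1.1547
    y: enter (4,0) at t=0.7967 ← occupied
  → r_3 = 0.7967

ranges = [3.8221, 1.3800, 0.7967]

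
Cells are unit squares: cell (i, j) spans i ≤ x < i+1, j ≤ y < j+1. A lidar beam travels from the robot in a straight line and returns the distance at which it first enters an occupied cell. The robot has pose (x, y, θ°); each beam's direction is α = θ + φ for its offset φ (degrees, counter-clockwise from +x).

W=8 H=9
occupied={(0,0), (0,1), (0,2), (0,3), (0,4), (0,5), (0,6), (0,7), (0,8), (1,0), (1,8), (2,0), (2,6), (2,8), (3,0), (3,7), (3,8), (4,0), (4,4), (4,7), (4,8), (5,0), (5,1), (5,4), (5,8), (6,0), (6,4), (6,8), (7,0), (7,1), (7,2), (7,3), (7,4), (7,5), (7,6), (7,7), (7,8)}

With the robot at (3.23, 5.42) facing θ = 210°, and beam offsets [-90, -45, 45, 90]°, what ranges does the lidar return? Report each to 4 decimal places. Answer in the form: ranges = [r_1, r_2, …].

beam 1: φ=-90°, α=120°
  d=(-0.5000,0.8660)  start (3,5)  tX=0.4600 tY=0.6697  stride 1/|dx|=2.0000 1/|dy|=1.1547
    cross x-line → (2,5), t=0.4600
    cross y-line → (2,6), t=0.6697 (wall)
  → r_1 = 0.6697
beam 2: φ=-45°, α=165°
  d=(-0.9659,0.2588)  start (3,5)  tX=0.2381 tY=2.2409  stride 1/|dx|=1.0353 1/|dy|=3.8637
    cross x-line → (2,5), t=0.2381
    cross x-line → (1,5), t=1.2734
    cross y-line → (1,6), t=2.2409
    cross x-line → (0,6), t=2.3087 (wall)
  → r_2 = 2.3087
beam 3: φ=45°, α=255°
  d=(-0.2588,-0.9659)  start (3,5)  tX=0.8887 tY=0.4348  stride 1/|dx|=3.8637 1/|dy|=1.0353
    cross y-line → (3,4), t=0.4348
    cross x-line → (2,4), t=0.8887
    cross y-line → (2,3), t=1.4701
    cross y-line → (2,2), t=2.5054
    cross y-line → (2,1), t=3.5406
    cross y-line → (2,0), t=4.5759 (wall)
  → r_3 = 4.5759
beam 4: φ=90°, α=300°
  d=(0.5000,-0.8660)  start (3,5)  tX=1.5400 tY=0.4850  stride 1/|dx|=2.0000 1/|dy|=1.1547
    cross y-line → (3,4), t=0.4850
    cross x-line → (4,4), t=1.5400 (wall)
  → r_4 = 1.5400

ranges = [0.6697, 2.3087, 4.5759, 1.5400]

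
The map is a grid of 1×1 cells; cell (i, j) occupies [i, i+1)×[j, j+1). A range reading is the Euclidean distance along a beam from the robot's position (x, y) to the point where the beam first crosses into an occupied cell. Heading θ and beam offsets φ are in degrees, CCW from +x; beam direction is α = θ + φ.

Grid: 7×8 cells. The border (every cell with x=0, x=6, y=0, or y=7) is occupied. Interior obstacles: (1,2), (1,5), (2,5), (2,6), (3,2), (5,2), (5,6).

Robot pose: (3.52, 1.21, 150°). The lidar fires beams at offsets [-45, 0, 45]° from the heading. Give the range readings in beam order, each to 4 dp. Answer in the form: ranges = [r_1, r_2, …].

beam 1: φ=-45°, α=105°
  direction (-0.2588, 0.9659); cell (3,1); t to first gridline: x 2.0091, y 0.8179 (then +3.8637 / +1.0353)
    (3,2) via y @ 0.8179  # hit
  → r_1 = 0.8179
beam 2: φ=0°, α=150°
  direction (-0.8660, 0.5000); cell (3,1); t to first gridline: x 0.6004, y 1.5800 (then +1.1547 / +2.0000)
    (2,1) via x @ 0.6004
    (2,2) via y @ 1.5800
    (1,2) via x @ 1.7551  # hit
  → r_2 = 1.7551
beam 3: φ=45°, α=195°
  direction (-0.9659, -0.2588); cell (3,1); t to first gridline: x 0.5383, y 0.8114 (then +1.0353 / +3.8637)
    (2,1) via x @ 0.5383
    (2,0) via y @ 0.8114  # hit
  → r_3 = 0.8114

ranges = [0.8179, 1.7551, 0.8114]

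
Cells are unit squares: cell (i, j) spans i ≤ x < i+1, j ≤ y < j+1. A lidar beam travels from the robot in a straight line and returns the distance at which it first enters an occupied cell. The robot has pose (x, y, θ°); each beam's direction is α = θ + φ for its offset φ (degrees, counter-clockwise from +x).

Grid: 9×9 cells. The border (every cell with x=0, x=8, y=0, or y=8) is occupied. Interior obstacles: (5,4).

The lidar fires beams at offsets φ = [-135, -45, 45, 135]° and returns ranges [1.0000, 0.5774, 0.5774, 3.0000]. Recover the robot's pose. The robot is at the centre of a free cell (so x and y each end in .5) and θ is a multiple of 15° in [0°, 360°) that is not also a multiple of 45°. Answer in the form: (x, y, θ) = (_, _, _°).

The pose lattice has 48·16 = 768 candidates. Test each by forward raycasting.
  (6.5, 7.5, 150°): beam 1 = 1.5529 ≠ 1.0000 ✗
  (7.5, 4.5, 60°): beam 1 = 1.9319 ≠ 1.0000 ✗
  (3.5, 1.5, 345°): beam 3 = 5.1962 ≠ 0.5774 ✗
  (2.5, 7.5, 330°): beam 1 = 1.5529 ≠ 1.0000 ✗
  …
  (7.5, 1.5, 345°): r_1=1.0000, r_2=0.5774, r_3=0.5774, r_4=3.0000 — all match ✓
No second candidate reproduces the full scan.

(x, y, θ) = (7.5, 1.5, 345°)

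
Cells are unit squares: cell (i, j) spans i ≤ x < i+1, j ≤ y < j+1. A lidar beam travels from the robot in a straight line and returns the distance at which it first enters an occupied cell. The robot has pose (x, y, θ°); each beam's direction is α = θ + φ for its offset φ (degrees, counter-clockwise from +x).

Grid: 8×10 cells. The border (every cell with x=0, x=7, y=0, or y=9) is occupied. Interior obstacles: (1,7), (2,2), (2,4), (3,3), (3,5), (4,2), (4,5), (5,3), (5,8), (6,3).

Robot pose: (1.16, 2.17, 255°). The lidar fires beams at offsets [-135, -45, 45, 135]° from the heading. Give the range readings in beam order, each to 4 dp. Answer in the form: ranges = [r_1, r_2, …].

ranges = [0.3200, 0.1848, 1.3510, 0.9699]

beam 1: φ=-135°, α=120°
  dir = (cos 120°, sin 120°) = (-0.5000, 0.8660); from cell (1,2)
  next x-line at t=0.3200, next y-line at t=0.9584; Δt_x=2.0000, Δt_y=1.1547
    x: enter (0,2) at t=0.3200 ← occupied
  → r_1 = 0.3200
beam 2: φ=-45°, α=210°
  dir = (cos 210°, sin 210°) = (-0.8660, -0.5000); from cell (1,2)
  next x-line at t=0.1848, next y-line at t=0.3400; Δt_x=1.1547, Δt_y=2.0000
    x: enter (0,2) at t=0.1848 ← occupied
  → r_2 = 0.1848
beam 3: φ=45°, α=300°
  dir = (cos 300°, sin 300°) = (0.5000, -0.8660); from cell (1,2)
  next x-line at t=1.6800, next y-line at t=0.1963; Δt_x=2.0000, Δt_y=1.1547
    y: enter (1,1) at t=0.1963
    y: enter (1,0) at t=1.3510 ← occupied
  → r_3 = 1.3510
beam 4: φ=135°, α=30°
  dir = (cos 30°, sin 30°) = (0.8660, 0.5000); from cell (1,2)
  next x-line at t=0.9699, next y-line at t=1.6600; Δt_x=1.1547, Δt_y=2.0000
    x: enter (2,2) at t=0.9699 ← occupied
  → r_4 = 0.9699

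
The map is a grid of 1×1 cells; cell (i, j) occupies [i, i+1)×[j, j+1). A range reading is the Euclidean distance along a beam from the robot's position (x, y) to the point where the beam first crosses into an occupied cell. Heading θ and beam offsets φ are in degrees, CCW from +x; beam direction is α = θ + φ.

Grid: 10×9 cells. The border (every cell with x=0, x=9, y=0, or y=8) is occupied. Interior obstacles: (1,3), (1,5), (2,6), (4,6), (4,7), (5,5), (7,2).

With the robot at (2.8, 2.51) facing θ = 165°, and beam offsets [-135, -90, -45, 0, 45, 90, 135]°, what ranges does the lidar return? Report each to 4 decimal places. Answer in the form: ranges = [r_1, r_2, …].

ranges = [7.1591, 4.6364, 1.6000, 1.8635, 2.0785, 1.5633, 1.7436]

beam 1: φ=-135°, α=30°
  d=(0.8660,0.5000)  start (2,2)  tX=0.2309 tY=0.9800  stride 1/|dx|=1.1547 1/|dy|=2.0000
    cross x-line → (3,2), t=0.2309
    cross y-line → (3,3), t=0.9800
    cross x-line → (4,3), t=1.3856
    cross x-line → (5,3), t=2.5403
    cross y-line → (5,4), t=2.9800
    cross x-line → (6,4), t=3.6950
    cross x-line → (7,4), t=4.8497
    cross y-line → (7,5), t=4.9800
    cross x-line → (8,5), t=6.0044
    cross y-line → (8,6), t=6.9800
    cross x-line → (9,6), t=7.1591 (wall)
  → r_1 = 7.1591
beam 2: φ=-90°, α=75°
  d=(0.2588,0.9659)  start (2,2)  tX=0.7727 tY=0.5073  stride 1/|dx|=3.8637 1/|dy|=1.0353
    cross y-line → (2,3), t=0.5073
    cross x-line → (3,3), t=0.7727
    cross y-line → (3,4), t=1.5426
    cross y-line → (3,5), t=2.5778
    cross y-line → (3,6), t=3.6131
    cross x-line → (4,6), t=4.6364 (wall)
  → r_2 = 4.6364
beam 3: φ=-45°, α=120°
  d=(-0.5000,0.8660)  start (2,2)  tX=1.6000 tY=0.5658  stride 1/|dx|=2.0000 1/|dy|=1.1547
    cross y-line → (2,3), t=0.5658
    cross x-line → (1,3), t=1.6000 (wall)
  → r_3 = 1.6000
beam 4: φ=0°, α=165°
  d=(-0.9659,0.2588)  start (2,2)  tX=0.8282 tY=1.8932  stride 1/|dx|=1.0353 1/|dy|=3.8637
    cross x-line → (1,2), t=0.8282
    cross x-line → (0,2), t=1.8635 (wall)
  → r_4 = 1.8635
beam 5: φ=45°, α=210°
  d=(-0.8660,-0.5000)  start (2,2)  tX=0.9238 tY=1.0200  stride 1/|dx|=1.1547 1/|dy|=2.0000
    cross x-line → (1,2), t=0.9238
    cross y-line → (1,1), t=1.0200
    cross x-line → (0,1), t=2.0785 (wall)
  → r_5 = 2.0785
beam 6: φ=90°, α=255°
  d=(-0.2588,-0.9659)  start (2,2)  tX=3.0910 tY=0.5280  stride 1/|dx|=3.8637 1/|dy|=1.0353
    cross y-line → (2,1), t=0.5280
    cross y-line → (2,0), t=1.5633 (wall)
  → r_6 = 1.5633
beam 7: φ=135°, α=300°
  d=(0.5000,-0.8660)  start (2,2)  tX=0.4000 tY=0.5889  stride 1/|dx|=2.0000 1/|dy|=1.1547
    cross x-line → (3,2), t=0.4000
    cross y-line → (3,1), t=0.5889
    cross y-line → (3,0), t=1.7436 (wall)
  → r_7 = 1.7436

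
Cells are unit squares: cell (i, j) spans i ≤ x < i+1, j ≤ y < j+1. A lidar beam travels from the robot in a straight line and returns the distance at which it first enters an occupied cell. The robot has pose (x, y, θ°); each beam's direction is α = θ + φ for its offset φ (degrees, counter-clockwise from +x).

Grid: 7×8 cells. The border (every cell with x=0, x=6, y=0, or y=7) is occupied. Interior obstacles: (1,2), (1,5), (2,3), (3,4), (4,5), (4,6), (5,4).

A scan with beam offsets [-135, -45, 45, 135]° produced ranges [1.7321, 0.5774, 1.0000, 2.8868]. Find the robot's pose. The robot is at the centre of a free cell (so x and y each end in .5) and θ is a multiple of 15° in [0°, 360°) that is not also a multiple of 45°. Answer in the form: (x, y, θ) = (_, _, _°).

(x, y, θ) = (5.5, 2.5, 15°)

Enumerate (i+0.5, j+0.5, θ) over the 23 free cells and 16 admissible headings. For each, cast all 4 beams and compare to the given ranges.
  (3.5, 3.5, 15°): beam 1 = 2.8868 ≠ 1.7321 ✗
  (2.5, 5.5, 120°): beam 1 = 1.5529 ≠ 1.7321 ✗
  (3.5, 6.5, 255°): beam 1 = 0.5774 ≠ 1.7321 ✗
  (5.5, 3.5, 165°): beam 1 = 0.5774 ≠ 1.7321 ✗
  …
  (5.5, 2.5, 15°): r_1=1.7321, r_2=0.5774, r_3=1.0000, r_4=2.8868 — all match ✓
Only this pose fits every beam.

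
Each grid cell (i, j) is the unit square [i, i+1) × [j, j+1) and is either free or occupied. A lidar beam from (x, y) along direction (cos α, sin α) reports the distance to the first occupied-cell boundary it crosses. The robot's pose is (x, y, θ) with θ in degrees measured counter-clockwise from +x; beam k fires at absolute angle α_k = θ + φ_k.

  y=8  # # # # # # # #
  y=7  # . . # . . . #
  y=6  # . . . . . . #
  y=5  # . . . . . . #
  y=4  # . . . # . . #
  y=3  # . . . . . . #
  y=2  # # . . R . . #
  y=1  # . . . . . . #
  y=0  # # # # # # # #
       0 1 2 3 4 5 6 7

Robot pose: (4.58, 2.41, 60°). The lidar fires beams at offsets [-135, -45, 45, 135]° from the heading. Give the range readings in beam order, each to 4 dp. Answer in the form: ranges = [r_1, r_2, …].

beam 1: φ=-135°, α=285°
  direction (0.2588, -0.9659); cell (4,2); t to first gridline: x 1.6228, y 0.4245 (then +3.8637 / +1.0353)
    (4,1) via y @ 0.4245
    (4,0) via y @ 1.4597  # hit
  → r_1 = 1.4597
beam 2: φ=-45°, α=15°
  direction (0.9659, 0.2588); cell (4,2); t to first gridline: x 0.4348, y 2.2796 (then +1.0353 / +3.8637)
    (5,2) via x @ 0.4348
    (6,2) via x @ 1.4701
    (6,3) via y @ 2.2796
    (7,3) via x @ 2.5054  # hit
  → r_2 = 2.5054
beam 3: φ=45°, α=105°
  direction (-0.2588, 0.9659); cell (4,2); t to first gridline: x 2.2409, y 0.6108 (then +3.8637 / +1.0353)
    (4,3) via y @ 0.6108
    (4,4) via y @ 1.6461  # hit
  → r_3 = 1.6461
beam 4: φ=135°, α=195°
  direction (-0.9659, -0.2588); cell (4,2); t to first gridline: x 0.6005, y 1.5841 (then +1.0353 / +3.8637)
    (3,2) via x @ 0.6005
    (3,1) via y @ 1.5841
    (2,1) via x @ 1.6357
    (1,1) via x @ 2.6710
    (0,1) via x @ 3.7063  # hit
  → r_4 = 3.7063

ranges = [1.4597, 2.5054, 1.6461, 3.7063]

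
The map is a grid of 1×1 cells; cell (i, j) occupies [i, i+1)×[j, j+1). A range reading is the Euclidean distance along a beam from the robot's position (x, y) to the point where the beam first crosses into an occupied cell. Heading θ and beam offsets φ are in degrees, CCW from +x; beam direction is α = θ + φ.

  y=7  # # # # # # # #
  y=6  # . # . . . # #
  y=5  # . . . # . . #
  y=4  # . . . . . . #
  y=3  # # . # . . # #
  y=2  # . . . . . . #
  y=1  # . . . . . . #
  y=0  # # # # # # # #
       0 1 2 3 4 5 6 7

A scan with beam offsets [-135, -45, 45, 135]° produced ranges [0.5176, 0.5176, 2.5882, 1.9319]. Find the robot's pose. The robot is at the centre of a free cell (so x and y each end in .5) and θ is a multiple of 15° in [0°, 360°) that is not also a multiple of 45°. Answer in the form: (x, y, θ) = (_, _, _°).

(x, y, θ) = (1.5, 4.5, 330°)

Enumerate (i+0.5, j+0.5, θ) over the 30 free cells and 16 admissible headings. For each, cast all 4 beams and compare to the given ranges.
  (4.5, 4.5, 330°): beam 1 = 2.5882 ≠ 0.5176 ✗
  (2.5, 4.5, 330°): beam 1 = 1.5529 ≠ 0.5176 ✗
  (2.5, 4.5, 345°): beam 1 = 1.0000 ≠ 0.5176 ✗
  (1.5, 4.5, 240°): beam 1 = 1.9319 ≠ 0.5176 ✗
  …
  (1.5, 4.5, 330°): r_1=0.5176, r_2=0.5176, r_3=2.5882, r_4=1.9319 — all match ✓
Only this pose fits every beam.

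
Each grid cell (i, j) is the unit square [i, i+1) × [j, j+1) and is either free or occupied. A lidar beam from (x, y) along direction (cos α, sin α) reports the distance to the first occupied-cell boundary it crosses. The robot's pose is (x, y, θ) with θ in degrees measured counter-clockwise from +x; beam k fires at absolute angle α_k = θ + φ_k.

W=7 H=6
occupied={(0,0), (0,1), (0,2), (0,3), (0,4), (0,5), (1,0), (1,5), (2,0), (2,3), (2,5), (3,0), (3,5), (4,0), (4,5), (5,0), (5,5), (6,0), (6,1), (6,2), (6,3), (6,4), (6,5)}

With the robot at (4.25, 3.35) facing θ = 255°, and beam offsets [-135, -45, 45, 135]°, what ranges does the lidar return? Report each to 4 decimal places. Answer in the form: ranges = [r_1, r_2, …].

ranges = [1.9053, 3.7528, 2.7135, 2.0207]

beam 1: φ=-135°, α=120°
  d=(-0.5000,0.8660)  start (4,3)  tX=0.5000 tY=0.7506  stride 1/|dx|=2.0000 1/|dy|=1.1547
    cross x-line → (3,3), t=0.5000
    cross y-line → (3,4), t=0.7506
    cross y-line → (3,5), t=1.9053 (wall)
  → r_1 = 1.9053
beam 2: φ=-45°, α=210°
  d=(-0.8660,-0.5000)  start (4,3)  tX=0.2887 tY=0.7000  stride 1/|dx|=1.1547 1/|dy|=2.0000
    cross x-line → (3,3), t=0.2887
    cross y-line → (3,2), t=0.7000
    cross x-line → (2,2), t=1.4434
    cross x-line → (1,2), t=2.5981
    cross y-line → (1,1), t=2.7000
    cross x-line → (0,1), t=3.7528 (wall)
  → r_2 = 3.7528
beam 3: φ=45°, α=300°
  d=(0.5000,-0.8660)  start (4,3)  tX=1.5000 tY=0.4041  stride 1/|dx|=2.0000 1/|dy|=1.1547
    cross y-line → (4,2), t=0.4041
    cross x-line → (5,2), t=1.5000
    cross y-line → (5,1), t=1.5588
    cross y-line → (5,0), t=2.7135 (wall)
  → r_3 = 2.7135
beam 4: φ=135°, α=30°
  d=(0.8660,0.5000)  start (4,3)  tX=0.8660 tY=1.3000  stride 1/|dx|=1.1547 1/|dy|=2.0000
    cross x-line → (5,3), t=0.8660
    cross y-line → (5,4), t=1.3000
    cross x-line → (6,4), t=2.0207 (wall)
  → r_4 = 2.0207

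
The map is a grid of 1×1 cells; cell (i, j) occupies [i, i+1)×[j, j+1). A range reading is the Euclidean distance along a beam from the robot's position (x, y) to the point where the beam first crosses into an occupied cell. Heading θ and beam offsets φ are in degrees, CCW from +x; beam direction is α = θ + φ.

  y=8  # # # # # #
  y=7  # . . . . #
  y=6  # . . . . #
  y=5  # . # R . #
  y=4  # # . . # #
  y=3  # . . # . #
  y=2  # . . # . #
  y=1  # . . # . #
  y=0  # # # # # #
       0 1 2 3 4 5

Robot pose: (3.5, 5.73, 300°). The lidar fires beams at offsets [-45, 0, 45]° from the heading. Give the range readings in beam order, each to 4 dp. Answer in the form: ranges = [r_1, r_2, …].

ranges = [1.7910, 1.0000, 1.5529]

beam 1: φ=-45°, α=255°
  d=(-0.2588,-0.9659)  start (3,5)  tX=1.9319 tY=0.7558  stride 1/|dx|=3.8637 1/|dy|=1.0353
    cross y-line → (3,4), t=0.7558
    cross y-line → (3,3), t=1.7910 (wall)
  → r_1 = 1.7910
beam 2: φ=0°, α=300°
  d=(0.5000,-0.8660)  start (3,5)  tX=1.0000 tY=0.8429  stride 1/|dx|=2.0000 1/|dy|=1.1547
    cross y-line → (3,4), t=0.8429
    cross x-line → (4,4), t=1.0000 (wall)
  → r_2 = 1.0000
beam 3: φ=45°, α=345°
  d=(0.9659,-0.2588)  start (3,5)  tX=0.5176 tY=2.8205  stride 1/|dx|=1.0353 1/|dy|=3.8637
    cross x-line → (4,5), t=0.5176
    cross x-line → (5,5), t=1.5529 (wall)
  → r_3 = 1.5529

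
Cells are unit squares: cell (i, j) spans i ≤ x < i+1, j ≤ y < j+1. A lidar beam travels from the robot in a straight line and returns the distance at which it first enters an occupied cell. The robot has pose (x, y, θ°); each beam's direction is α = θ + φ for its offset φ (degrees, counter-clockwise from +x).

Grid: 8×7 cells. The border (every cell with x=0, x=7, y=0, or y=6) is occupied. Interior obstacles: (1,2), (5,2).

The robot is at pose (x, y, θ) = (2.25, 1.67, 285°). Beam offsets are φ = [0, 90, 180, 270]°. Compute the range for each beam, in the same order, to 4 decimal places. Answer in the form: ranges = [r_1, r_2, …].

beam 1: φ=0°, α=285°
  direction (0.2588, -0.9659); cell (2,1); t to first gridline: x 2.8978, y 0.6936 (then +3.8637 / +1.0353)
    (2,0) via y @ 0.6936  # hit
  → r_1 = 0.6936
beam 2: φ=90°, α=15°
  direction (0.9659, 0.2588); cell (2,1); t to first gridline: x 0.7765, y 1.2750 (then +1.0353 / +3.8637)
    (3,1) via x @ 0.7765
    (3,2) via y @ 1.2750
    (4,2) via x @ 1.8117
    (5,2) via x @ 2.8470  # hit
  → r_2 = 2.8470
beam 3: φ=180°, α=105°
  direction (-0.2588, 0.9659); cell (2,1); t to first gridline: x 0.9659, y 0.3416 (then +3.8637 / +1.0353)
    (2,2) via y @ 0.3416
    (1,2) via x @ 0.9659  # hit
  → r_3 = 0.9659
beam 4: φ=270°, α=195°
  direction (-0.9659, -0.2588); cell (2,1); t to first gridline: x 0.2588, y 2.5887 (then +1.0353 / +3.8637)
    (1,1) via x @ 0.2588
    (0,1) via x @ 1.2941  # hit
  → r_4 = 1.2941

ranges = [0.6936, 2.8470, 0.9659, 1.2941]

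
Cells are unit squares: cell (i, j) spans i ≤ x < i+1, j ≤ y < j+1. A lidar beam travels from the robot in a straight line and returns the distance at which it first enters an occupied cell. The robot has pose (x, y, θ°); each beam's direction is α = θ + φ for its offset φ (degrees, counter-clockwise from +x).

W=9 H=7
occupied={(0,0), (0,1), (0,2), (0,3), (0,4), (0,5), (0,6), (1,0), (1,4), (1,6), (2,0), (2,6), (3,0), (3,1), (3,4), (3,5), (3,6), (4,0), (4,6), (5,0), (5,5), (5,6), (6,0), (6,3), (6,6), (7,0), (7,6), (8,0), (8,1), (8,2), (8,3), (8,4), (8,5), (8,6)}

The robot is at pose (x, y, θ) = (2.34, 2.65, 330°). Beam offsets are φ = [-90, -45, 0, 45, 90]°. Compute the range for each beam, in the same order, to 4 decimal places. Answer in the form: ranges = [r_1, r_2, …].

beam 1: φ=-90°, α=240°
  dir = (cos 240°, sin 240°) = (-0.5000, -0.8660); from cell (2,2)
  next x-line at t=0.6800, next y-line at t=0.7506; Δt_x=2.0000, Δt_y=1.1547
    x: enter (1,2) at t=0.6800
    y: enter (1,1) at t=0.7506
    y: enter (1,0) at t=1.9053 ← occupied
  → r_1 = 1.9053
beam 2: φ=-45°, α=285°
  dir = (cos 285°, sin 285°) = (0.2588, -0.9659); from cell (2,2)
  next x-line at t=2.5500, next y-line at t=0.6729; Δt_x=3.8637, Δt_y=1.0353
    y: enter (2,1) at t=0.6729
    y: enter (2,0) at t=1.7082 ← occupied
  → r_2 = 1.7082
beam 3: φ=0°, α=330°
  dir = (cos 330°, sin 330°) = (0.8660, -0.5000); from cell (2,2)
  next x-line at t=0.7621, next y-line at t=1.3000; Δt_x=1.1547, Δt_y=2.0000
    x: enter (3,2) at t=0.7621
    y: enter (3,1) at t=1.3000 ← occupied
  → r_3 = 1.3000
beam 4: φ=45°, α=15°
  dir = (cos 15°, sin 15°) = (0.9659, 0.2588); from cell (2,2)
  next x-line at t=0.6833, next y-line at t=1.3523; Δt_x=1.0353, Δt_y=3.8637
    x: enter (3,2) at t=0.6833
    y: enter (3,3) at t=1.3523
    x: enter (4,3) at t=1.7186
    x: enter (5,3) at t=2.7538
    x: enter (6,3) at t=3.7891 ← occupied
  → r_4 = 3.7891
beam 5: φ=90°, α=60°
  dir = (cos 60°, sin 60°) = (0.5000, 0.8660); from cell (2,2)
  next x-line at t=1.3200, next y-line at t=0.4041; Δt_x=2.0000, Δt_y=1.1547
    y: enter (2,3) at t=0.4041
    x: enter (3,3) at t=1.3200
    y: enter (3,4) at t=1.5588 ← occupied
  → r_5 = 1.5588

ranges = [1.9053, 1.7082, 1.3000, 3.7891, 1.5588]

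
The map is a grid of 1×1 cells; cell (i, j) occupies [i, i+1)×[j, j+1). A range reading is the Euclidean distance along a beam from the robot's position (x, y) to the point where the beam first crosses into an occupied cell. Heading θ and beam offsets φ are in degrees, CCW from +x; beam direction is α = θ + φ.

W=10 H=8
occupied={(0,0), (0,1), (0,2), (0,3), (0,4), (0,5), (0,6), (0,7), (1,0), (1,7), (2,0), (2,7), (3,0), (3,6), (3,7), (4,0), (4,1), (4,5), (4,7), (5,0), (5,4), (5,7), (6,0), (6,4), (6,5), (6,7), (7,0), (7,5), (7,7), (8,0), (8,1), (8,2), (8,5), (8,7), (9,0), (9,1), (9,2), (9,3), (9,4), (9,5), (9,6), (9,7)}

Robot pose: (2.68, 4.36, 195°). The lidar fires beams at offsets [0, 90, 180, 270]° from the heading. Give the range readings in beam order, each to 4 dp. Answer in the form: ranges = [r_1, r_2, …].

ranges = [1.7393, 3.4785, 2.4018, 2.7331]

beam 1: φ=0°, α=195°
  dir = (cos 195°, sin 195°) = (-0.9659, -0.2588); from cell (2,4)
  next x-line at t=0.7040, next y-line at t=1.3909; Δt_x=1.0353, Δt_y=3.8637
    x: enter (1,4) at t=0.7040
    y: enter (1,3) at t=1.3909
    x: enter (0,3) at t=1.7393 ← occupied
  → r_1 = 1.7393
beam 2: φ=90°, α=285°
  dir = (cos 285°, sin 285°) = (0.2588, -0.9659); from cell (2,4)
  next x-line at t=1.2364, next y-line at t=0.3727; Δt_x=3.8637, Δt_y=1.0353
    y: enter (2,3) at t=0.3727
    x: enter (3,3) at t=1.2364
    y: enter (3,2) at t=1.4080
    y: enter (3,1) at t=2.4433
    y: enter (3,0) at t=3.4785 ← occupied
  → r_2 = 3.4785
beam 3: φ=180°, α=15°
  dir = (cos 15°, sin 15°) = (0.9659, 0.2588); from cell (2,4)
  next x-line at t=0.3313, next y-line at t=2.4728; Δt_x=1.0353, Δt_y=3.8637
    x: enter (3,4) at t=0.3313
    x: enter (4,4) at t=1.3666
    x: enter (5,4) at t=2.4018 ← occupied
  → r_3 = 2.4018
beam 4: φ=270°, α=105°
  dir = (cos 105°, sin 105°) = (-0.2588, 0.9659); from cell (2,4)
  next x-line at t=2.6273, next y-line at t=0.6626; Δt_x=3.8637, Δt_y=1.0353
    y: enter (2,5) at t=0.6626
    y: enter (2,6) at t=1.6979
    x: enter (1,6) at t=2.6273
    y: enter (1,7) at t=2.7331 ← occupied
  → r_4 = 2.7331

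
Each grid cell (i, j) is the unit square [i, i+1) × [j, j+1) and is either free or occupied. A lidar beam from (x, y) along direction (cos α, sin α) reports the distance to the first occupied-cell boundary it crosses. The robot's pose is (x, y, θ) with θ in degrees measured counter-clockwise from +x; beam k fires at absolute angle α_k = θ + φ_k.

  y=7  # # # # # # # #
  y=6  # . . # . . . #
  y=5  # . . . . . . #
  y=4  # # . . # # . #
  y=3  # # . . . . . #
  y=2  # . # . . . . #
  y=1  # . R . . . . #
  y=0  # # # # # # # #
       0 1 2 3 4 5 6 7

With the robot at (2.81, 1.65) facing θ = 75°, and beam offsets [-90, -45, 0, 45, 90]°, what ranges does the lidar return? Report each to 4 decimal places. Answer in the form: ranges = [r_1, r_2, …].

beam 1: φ=-90°, α=345°
  direction (0.9659, -0.2588); cell (2,1); t to first gridline: x 0.1967, y 2.5114 (then +1.0353 / +3.8637)
    (3,1) via x @ 0.1967
    (4,1) via x @ 1.2320
    (5,1) via x @ 2.2673
    (5,0) via y @ 2.5114  # hit
  → r_1 = 2.5114
beam 2: φ=-45°, α=30°
  direction (0.8660, 0.5000); cell (2,1); t to first gridline: x 0.2194, y 0.7000 (then +1.1547 / +2.0000)
    (3,1) via x @ 0.2194
    (3,2) via y @ 0.7000
    (4,2) via x @ 1.3741
    (5,2) via x @ 2.5288
    (5,3) via y @ 2.7000
    (6,3) via x @ 3.6835
    (6,4) via y @ 4.7000
    (7,4) via x @ 4.8382  # hit
  → r_2 = 4.8382
beam 3: φ=0°, α=75°
  direction (0.2588, 0.9659); cell (2,1); t to first gridline: x 0.7341, y 0.3623 (then +3.8637 / +1.0353)
    (2,2) via y @ 0.3623  # hit
  → r_3 = 0.3623
beam 4: φ=45°, α=120°
  direction (-0.5000, 0.8660); cell (2,1); t to first gridline: x 1.6200, y 0.4041 (then +2.0000 / +1.1547)
    (2,2) via y @ 0.4041  # hit
  → r_4 = 0.4041
beam 5: φ=90°, α=165°
  direction (-0.9659, 0.2588); cell (2,1); t to first gridline: x 0.8386, y 1.3523 (then +1.0353 / +3.8637)
    (1,1) via x @ 0.8386
    (1,2) via y @ 1.3523
    (0,2) via x @ 1.8738  # hit
  → r_5 = 1.8738

ranges = [2.5114, 4.8382, 0.3623, 0.4041, 1.8738]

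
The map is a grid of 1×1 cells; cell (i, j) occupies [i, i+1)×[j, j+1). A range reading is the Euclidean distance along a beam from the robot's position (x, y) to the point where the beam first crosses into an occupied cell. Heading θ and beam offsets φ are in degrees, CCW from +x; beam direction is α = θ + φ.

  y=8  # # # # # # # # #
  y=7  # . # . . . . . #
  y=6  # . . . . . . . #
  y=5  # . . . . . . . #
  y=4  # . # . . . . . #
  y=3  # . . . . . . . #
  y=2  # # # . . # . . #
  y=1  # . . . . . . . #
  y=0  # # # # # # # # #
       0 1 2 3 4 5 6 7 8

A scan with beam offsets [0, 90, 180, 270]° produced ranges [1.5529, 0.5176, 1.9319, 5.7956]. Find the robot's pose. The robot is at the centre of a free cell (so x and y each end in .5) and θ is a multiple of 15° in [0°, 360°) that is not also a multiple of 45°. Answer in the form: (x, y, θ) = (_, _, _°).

(x, y, θ) = (1.5, 6.5, 105°)

Enumerate (i+0.5, j+0.5, θ) over the 44 free cells and 16 admissible headings. For each, cast all 4 beams and compare to the given ranges.
  (3.5, 4.5, 15°): beam 1 = 4.6587 ≠ 1.5529 ✗
  (3.5, 1.5, 150°): beam 1 = 1.0000 ≠ 1.5529 ✗
  (1.5, 7.5, 240°): beam 1 = 1.0000 ≠ 1.5529 ✗
  …
  (1.5, 6.5, 105°): r_1=1.5529, r_2=0.5176, r_3=1.9319, r_4=5.7956 — all match ✓
Unique over the lattice → pose = (1.5, 6.5, 105°).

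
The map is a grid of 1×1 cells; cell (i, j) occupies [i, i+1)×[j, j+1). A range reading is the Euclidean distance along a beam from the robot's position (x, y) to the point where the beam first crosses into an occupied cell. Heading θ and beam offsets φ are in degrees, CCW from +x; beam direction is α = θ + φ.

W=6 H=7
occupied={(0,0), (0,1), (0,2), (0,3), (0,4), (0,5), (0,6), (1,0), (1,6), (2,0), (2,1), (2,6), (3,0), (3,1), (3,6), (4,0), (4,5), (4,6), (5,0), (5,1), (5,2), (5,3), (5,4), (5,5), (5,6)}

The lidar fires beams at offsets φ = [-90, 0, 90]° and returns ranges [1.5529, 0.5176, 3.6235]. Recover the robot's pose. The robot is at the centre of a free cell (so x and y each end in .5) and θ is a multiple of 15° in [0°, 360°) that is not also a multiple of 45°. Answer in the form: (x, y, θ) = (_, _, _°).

(x, y, θ) = (4.5, 2.5, 15°)

Candidates: 17 free-cell centres × 16 headings = 272 poses. Raycast each; keep the one whose scan matches to 4 dp.
  (4.5, 3.5, 165°): beam 2 = 3.6235 ≠ 0.5176 ✗
  (2.5, 5.5, 195°): beam 1 = 0.5176 ≠ 1.5529 ✗
  (1.5, 5.5, 300°): beam 1 = 0.5774 ≠ 1.5529 ✗
  (1.5, 1.5, 30°): beam 1 = 0.5774 ≠ 1.5529 ✗
  (2.5, 4.5, 15°): beam 1 = 2.5882 ≠ 1.5529 ✗
  …
  (4.5, 2.5, 15°): r_1=1.5529, r_2=0.5176, r_3=3.6235 — all match ✓
Unique over the lattice → pose = (4.5, 2.5, 15°).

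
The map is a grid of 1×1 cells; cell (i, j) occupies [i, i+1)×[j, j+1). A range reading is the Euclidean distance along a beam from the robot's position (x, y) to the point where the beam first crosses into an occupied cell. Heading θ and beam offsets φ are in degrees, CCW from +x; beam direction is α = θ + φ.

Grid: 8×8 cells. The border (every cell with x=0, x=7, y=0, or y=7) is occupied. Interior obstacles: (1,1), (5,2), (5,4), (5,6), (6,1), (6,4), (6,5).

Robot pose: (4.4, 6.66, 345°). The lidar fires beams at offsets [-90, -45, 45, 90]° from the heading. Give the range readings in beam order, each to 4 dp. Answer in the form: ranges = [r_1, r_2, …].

beam 1: φ=-90°, α=255°
  d=(-0.2588,-0.9659)  start (4,6)  tX=1.5455 tY=0.6833  stride 1/|dx|=3.8637 1/|dy|=1.0353
    cross y-line → (4,5), t=0.6833
    cross x-line → (3,5), t=1.5455
    cross y-line → (3,4), t=1.7186
    cross y-line → (3,3), t=2.7538
    cross y-line → (3,2), t=3.7891
    cross y-line → (3,1), t=4.8244
    cross x-line → (2,1), t=5.4092
    cross y-line → (2,0), t=5.8597 (wall)
  → r_1 = 5.8597
beam 2: φ=-45°, α=300°
  d=(0.5000,-0.8660)  start (4,6)  tX=1.2000 tY=0.7621  stride 1/|dx|=2.0000 1/|dy|=1.1547
    cross y-line → (4,5), t=0.7621
    cross x-line → (5,5), t=1.2000
    cross y-line → (5,4), t=1.9168 (wall)
  → r_2 = 1.9168
beam 3: φ=45°, α=30°
  d=(0.8660,0.5000)  start (4,6)  tX=0.6928 tY=0.6800  stride 1/|dx|=1.1547 1/|dy|=2.0000
    cross y-line → (4,7), t=0.6800 (wall)
  → r_3 = 0.6800
beam 4: φ=90°, α=75°
  d=(0.2588,0.9659)  start (4,6)  tX=2.3182 tY=0.3520  stride 1/|dx|=3.8637 1/|dy|=1.0353
    cross y-line → (4,7), t=0.3520 (wall)
  → r_4 = 0.3520

ranges = [5.8597, 1.9168, 0.6800, 0.3520]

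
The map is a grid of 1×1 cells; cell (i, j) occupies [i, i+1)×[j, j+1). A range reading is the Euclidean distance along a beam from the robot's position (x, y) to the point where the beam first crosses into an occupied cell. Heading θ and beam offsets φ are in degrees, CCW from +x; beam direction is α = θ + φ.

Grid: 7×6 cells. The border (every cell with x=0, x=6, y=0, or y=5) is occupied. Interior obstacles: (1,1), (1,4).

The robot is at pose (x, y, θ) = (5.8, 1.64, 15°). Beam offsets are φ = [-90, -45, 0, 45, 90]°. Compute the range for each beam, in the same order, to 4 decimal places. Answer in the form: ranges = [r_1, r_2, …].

ranges = [0.6626, 0.2309, 0.2071, 0.4000, 3.4785]

beam 1: φ=-90°, α=285°
  dir = (cos 285°, sin 285°) = (0.2588, -0.9659); from cell (5,1)
  next x-line at t=0.7727, next y-line at t=0.6626; Δt_x=3.8637, Δt_y=1.0353
    y: enter (5,0) at t=0.6626 ← occupied
  → r_1 = 0.6626
beam 2: φ=-45°, α=330°
  dir = (cos 330°, sin 330°) = (0.8660, -0.5000); from cell (5,1)
  next x-line at t=0.2309, next y-line at t=1.2800; Δt_x=1.1547, Δt_y=2.0000
    x: enter (6,1) at t=0.2309 ← occupied
  → r_2 = 0.2309
beam 3: φ=0°, α=15°
  dir = (cos 15°, sin 15°) = (0.9659, 0.2588); from cell (5,1)
  next x-line at t=0.2071, next y-line at t=1.3909; Δt_x=1.0353, Δt_y=3.8637
    x: enter (6,1) at t=0.2071 ← occupied
  → r_3 = 0.2071
beam 4: φ=45°, α=60°
  dir = (cos 60°, sin 60°) = (0.5000, 0.8660); from cell (5,1)
  next x-line at t=0.4000, next y-line at t=0.4157; Δt_x=2.0000, Δt_y=1.1547
    x: enter (6,1) at t=0.4000 ← occupied
  → r_4 = 0.4000
beam 5: φ=90°, α=105°
  dir = (cos 105°, sin 105°) = (-0.2588, 0.9659); from cell (5,1)
  next x-line at t=3.0910, next y-line at t=0.3727; Δt_x=3.8637, Δt_y=1.0353
    y: enter (5,2) at t=0.3727
    y: enter (5,3) at t=1.4080
    y: enter (5,4) at t=2.4433
    x: enter (4,4) at t=3.0910
    y: enter (4,5) at t=3.4785 ← occupied
  → r_5 = 3.4785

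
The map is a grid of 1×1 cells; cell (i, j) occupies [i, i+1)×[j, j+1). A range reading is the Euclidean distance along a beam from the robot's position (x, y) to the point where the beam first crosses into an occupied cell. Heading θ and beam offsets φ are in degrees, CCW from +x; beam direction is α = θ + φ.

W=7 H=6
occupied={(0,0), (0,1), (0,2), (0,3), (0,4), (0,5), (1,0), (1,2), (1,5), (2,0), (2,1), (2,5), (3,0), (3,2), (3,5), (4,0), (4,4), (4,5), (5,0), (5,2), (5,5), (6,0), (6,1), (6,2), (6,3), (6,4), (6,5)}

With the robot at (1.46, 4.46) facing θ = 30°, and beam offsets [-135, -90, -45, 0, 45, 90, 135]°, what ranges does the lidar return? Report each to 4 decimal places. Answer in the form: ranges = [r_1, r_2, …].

ranges = [1.5115, 2.8406, 4.7002, 1.0800, 0.5590, 0.6235, 0.4762]

beam 1: φ=-135°, α=255°
  cosα=-0.2588 sinα=-0.9659 | (1,4) | tMaxX 1.7773 tMaxY 0.4762 | tΔX 3.8637 tΔY 1.0353
    t=0.4762 [y] (1,3)
    t=1.5115 [y] (1,2) — stop
  → r_1 = 1.5115
beam 2: φ=-90°, α=300°
  cosα=0.5000 sinα=-0.8660 | (1,4) | tMaxX 1.0800 tMaxY 0.5312 | tΔX 2.0000 tΔY 1.1547
    t=0.5312 [y] (1,3)
    t=1.0800 [x] (2,3)
    t=1.6859 [y] (2,2)
    t=2.8406 [y] (2,1) — stop
  → r_2 = 2.8406
beam 3: φ=-45°, α=345°
  cosα=0.9659 sinα=-0.2588 | (1,4) | tMaxX 0.5590 tMaxY 1.7773 | tΔX 1.0353 tΔY 3.8637
    t=0.5590 [x] (2,4)
    t=1.5943 [x] (3,4)
    t=1.7773 [y] (3,3)
    t=2.6296 [x] (4,3)
    t=3.6649 [x] (5,3)
    t=4.7002 [x] (6,3) — stop
  → r_3 = 4.7002
beam 4: φ=0°, α=30°
  cosα=0.8660 sinα=0.5000 | (1,4) | tMaxX 0.6235 tMaxY 1.0800 | tΔX 1.1547 tΔY 2.0000
    t=0.6235 [x] (2,4)
    t=1.0800 [y] (2,5) — stop
  → r_4 = 1.0800
beam 5: φ=45°, α=75°
  cosα=0.2588 sinα=0.9659 | (1,4) | tMaxX 2.0864 tMaxY 0.5590 | tΔX 3.8637 tΔY 1.0353
    t=0.5590 [y] (1,5) — stop
  → r_5 = 0.5590
beam 6: φ=90°, α=120°
  cosα=-0.5000 sinα=0.8660 | (1,4) | tMaxX 0.9200 tMaxY 0.6235 | tΔX 2.0000 tΔY 1.1547
    t=0.6235 [y] (1,5) — stop
  → r_6 = 0.6235
beam 7: φ=135°, α=165°
  cosα=-0.9659 sinα=0.2588 | (1,4) | tMaxX 0.4762 tMaxY 2.0864 | tΔX 1.0353 tΔY 3.8637
    t=0.4762 [x] (0,4) — stop
  → r_7 = 0.4762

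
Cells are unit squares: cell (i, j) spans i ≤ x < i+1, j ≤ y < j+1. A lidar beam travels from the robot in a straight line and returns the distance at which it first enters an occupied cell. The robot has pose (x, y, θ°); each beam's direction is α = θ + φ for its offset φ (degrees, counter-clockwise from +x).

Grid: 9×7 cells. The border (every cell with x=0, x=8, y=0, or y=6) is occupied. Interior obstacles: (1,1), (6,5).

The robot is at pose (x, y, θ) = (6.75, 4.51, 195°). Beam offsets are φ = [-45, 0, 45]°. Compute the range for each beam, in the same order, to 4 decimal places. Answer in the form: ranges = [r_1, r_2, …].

beam 1: φ=-45°, α=150°
  d=(-0.8660,0.5000)  start (6,4)  tX=0.8660 tY=0.9800  stride 1/|dx|=1.1547 1/|dy|=2.0000
    cross x-line → (5,4), t=0.8660
    cross y-line → (5,5), t=0.9800
    cross x-line → (4,5), t=2.0207
    cross y-line → (4,6), t=2.9800 (wall)
  → r_1 = 2.9800
beam 2: φ=0°, α=195°
  d=(-0.9659,-0.2588)  start (6,4)  tX=0.7765 tY=1.9705  stride 1/|dx|=1.0353 1/|dy|=3.8637
    cross x-line → (5,4), t=0.7765
    cross x-line → (4,4), t=1.8117
    cross y-line → (4,3), t=1.9705
    cross x-line → (3,3), t=2.8470
    cross x-line → (2,3), t=3.8823
    cross x-line → (1,3), t=4.9176
    cross y-line → (1,2), t=5.8342
    cross x-line → (0,2), t=5.9528 (wall)
  → r_2 = 5.9528
beam 3: φ=45°, α=240°
  d=(-0.5000,-0.8660)  start (6,4)  tX=1.5000 tY=0.5889  stride 1/|dx|=2.0000 1/|dy|=1.1547
    cross y-line → (6,3), t=0.5889
    cross x-line → (5,3), t=1.5000
    cross y-line → (5,2), t=1.7436
    cross y-line → (5,1), t=2.8983
    cross x-line → (4,1), t=3.5000
    cross y-line → (4,0), t=4.0530 (wall)
  → r_3 = 4.0530

ranges = [2.9800, 5.9528, 4.0530]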